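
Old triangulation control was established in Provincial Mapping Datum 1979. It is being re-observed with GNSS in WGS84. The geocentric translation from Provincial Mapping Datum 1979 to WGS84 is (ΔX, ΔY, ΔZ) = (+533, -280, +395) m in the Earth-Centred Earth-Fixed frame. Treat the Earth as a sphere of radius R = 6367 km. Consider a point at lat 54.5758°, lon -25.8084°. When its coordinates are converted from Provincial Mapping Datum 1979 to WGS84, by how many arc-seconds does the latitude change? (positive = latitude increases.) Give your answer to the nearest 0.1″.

Δφ = -8.5″

sin φ = 0.814883, cos φ = 0.579625, sin λ = -0.435363, cos λ = 0.900255.
North component: ΔN = −sin φ cos λ·ΔX − sin φ sin λ·ΔY + cos φ·ΔZ = −(0.814883)(0.900255)(533) − (0.814883)(-0.435363)(-280) + (0.579625)(395) = -261.39 m.
1° of latitude spans πR/180 = 111125 m, so Δφ = -261.39 / 111125 × 3600 = -8.468″.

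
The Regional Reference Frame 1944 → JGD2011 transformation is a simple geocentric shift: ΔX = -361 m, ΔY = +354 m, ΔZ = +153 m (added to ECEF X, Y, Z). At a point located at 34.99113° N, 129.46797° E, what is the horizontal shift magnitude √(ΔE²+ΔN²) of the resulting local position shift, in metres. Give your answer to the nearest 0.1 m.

At φ = 34.99113°, λ = 129.46797°: sin φ = 0.573450, cos φ = 0.819241, sin λ = 0.771980, cos λ = -0.635647.
ΔE = −sin λ·ΔX + cos λ·ΔY = −(0.771980)·(-361) + (-0.635647)·(354) = 53.67 m.
ΔN = −sin φ cos λ·ΔX − sin φ sin λ·ΔY + cos φ·ΔZ = −(0.573450)(-0.635647)(-361) − (0.573450)(0.771980)(354) + (0.819241)(153) = -162.96 m.
Horizontal magnitude = √(ΔE² + ΔN²) = √(53.67² + (-162.96)²) = 171.57 m.

171.6 m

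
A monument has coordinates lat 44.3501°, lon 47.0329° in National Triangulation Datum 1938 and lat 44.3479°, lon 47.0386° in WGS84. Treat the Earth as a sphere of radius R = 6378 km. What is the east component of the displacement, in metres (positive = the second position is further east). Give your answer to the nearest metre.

Δφ = 44.3479° − 44.3501° = -0.0022°; Δλ = 47.0386° − 47.0329° = +0.0057°.
1° along a meridian = πR/180 = 111317 m.
ΔN = Δφ × 111317 = -244.9 m; ΔE = Δλ × 111317 × cos(44.3501°) = +0.0057 × 111317 × 0.715082 = 453.7 m.

ΔE = 454 m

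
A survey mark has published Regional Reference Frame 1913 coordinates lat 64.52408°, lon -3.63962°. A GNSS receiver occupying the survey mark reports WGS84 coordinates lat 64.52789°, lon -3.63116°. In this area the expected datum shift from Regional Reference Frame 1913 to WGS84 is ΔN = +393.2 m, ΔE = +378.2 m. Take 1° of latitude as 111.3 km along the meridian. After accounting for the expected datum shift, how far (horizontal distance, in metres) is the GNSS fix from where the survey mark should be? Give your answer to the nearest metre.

Observed coordinate differences: Δφ = +0.00381°, Δλ = +0.00846°.
Converting to metres (1° lat = 111300 m, cos φ = 0.430132): observed ΔN = 424.1 m, observed ΔE = 405.0 m.
Subtracting the expected shift leaves a residual of 424.1 − (393.2) = 30.9 m north and 405.0 − (378.2) = 26.8 m east.
Residual distance = √(30.9² + 26.8²) = 40.9 m.

41 m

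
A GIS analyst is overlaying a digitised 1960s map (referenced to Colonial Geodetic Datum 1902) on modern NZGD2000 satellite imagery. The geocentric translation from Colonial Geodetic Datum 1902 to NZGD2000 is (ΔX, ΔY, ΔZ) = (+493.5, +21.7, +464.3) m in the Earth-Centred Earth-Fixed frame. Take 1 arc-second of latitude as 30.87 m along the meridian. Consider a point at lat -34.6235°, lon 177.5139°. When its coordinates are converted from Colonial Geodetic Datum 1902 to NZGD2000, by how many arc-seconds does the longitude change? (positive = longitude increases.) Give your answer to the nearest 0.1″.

Δλ = -1.7″

sin φ = -0.568181, cos φ = 0.822903, sin λ = 0.043377, cos λ = -0.999059.
East component: ΔE = −sin λ·ΔX + cos λ·ΔY = −(0.043377)(493.5) + (-0.999059)(21.7) = -43.09 m.
1° of latitude spans 3600 × 30.87 = 111132 m; at latitude φ, 1° of longitude spans that × cos φ = 91450.9 m, so Δλ = -43.09 / 91450.9 × 3600 = -1.696″.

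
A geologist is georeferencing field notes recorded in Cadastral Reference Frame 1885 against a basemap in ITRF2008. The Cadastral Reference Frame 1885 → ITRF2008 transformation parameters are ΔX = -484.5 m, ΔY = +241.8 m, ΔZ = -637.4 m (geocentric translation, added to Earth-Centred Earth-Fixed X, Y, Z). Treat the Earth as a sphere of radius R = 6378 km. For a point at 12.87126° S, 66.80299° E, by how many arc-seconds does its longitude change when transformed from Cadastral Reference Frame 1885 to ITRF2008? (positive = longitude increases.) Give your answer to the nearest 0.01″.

sin φ = -0.222761, cos φ = 0.974873, sin λ = 0.919156, cos λ = 0.393894.
East component: ΔE = −sin λ·ΔX + cos λ·ΔY = −(0.919156)(-484.5) + (0.393894)(241.8) = 540.57 m.
1° of latitude spans πR/180 = 111317 m; at latitude φ, 1° of longitude spans that × cos φ = 108520.0 m, so Δλ = 540.57 / 108520.0 × 3600 = 17.933″.

Δλ = 17.93″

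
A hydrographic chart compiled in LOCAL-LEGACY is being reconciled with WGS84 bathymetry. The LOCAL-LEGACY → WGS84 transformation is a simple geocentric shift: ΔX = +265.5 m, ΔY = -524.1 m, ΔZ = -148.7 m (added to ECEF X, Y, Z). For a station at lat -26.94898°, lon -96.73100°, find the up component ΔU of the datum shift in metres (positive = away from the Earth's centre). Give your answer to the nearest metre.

At φ = -26.94898°, λ = -96.73100°: sin φ = -0.453197, cos φ = 0.891410, sin λ = -0.993107, cos λ = -0.117208.
ΔU = cos φ cos λ·ΔX + cos φ sin λ·ΔY + sin φ·ΔZ = (0.891410)(-0.117208)(265.5) + (0.891410)(-0.993107)(-524.1) + (-0.453197)(-148.7) = 503.62 m.

ΔU = 504 m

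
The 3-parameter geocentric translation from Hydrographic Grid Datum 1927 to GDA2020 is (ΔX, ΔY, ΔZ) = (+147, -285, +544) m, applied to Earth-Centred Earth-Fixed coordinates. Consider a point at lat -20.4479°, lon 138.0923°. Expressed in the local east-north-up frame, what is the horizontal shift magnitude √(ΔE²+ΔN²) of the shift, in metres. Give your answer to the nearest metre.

The local east axis at (φ, λ) is (−sin λ, cos λ, 0), so ΔE = −sin(138.0923°)·147 + cos(138.0923°)·(-285) = 113.92 m.
The local north axis is (−sin φ cos λ, −sin φ sin λ, cos φ), giving ΔN = -38.220 − 66.504 + 509.723 = 405.00 m.
Horizontal magnitude = √(ΔE² + ΔN²) = √(113.92² + 405.00²) = 420.72 m.

421 m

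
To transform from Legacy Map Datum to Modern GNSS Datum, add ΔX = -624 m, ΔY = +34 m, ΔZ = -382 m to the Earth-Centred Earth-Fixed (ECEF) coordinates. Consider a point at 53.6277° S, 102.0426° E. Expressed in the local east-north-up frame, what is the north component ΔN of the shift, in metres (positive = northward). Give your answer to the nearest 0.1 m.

The local north axis is (−sin φ cos λ, −sin φ sin λ, cos φ), giving ΔN = 104.827 + 26.774 − 226.537 = -94.94 m.

ΔN = -94.9 m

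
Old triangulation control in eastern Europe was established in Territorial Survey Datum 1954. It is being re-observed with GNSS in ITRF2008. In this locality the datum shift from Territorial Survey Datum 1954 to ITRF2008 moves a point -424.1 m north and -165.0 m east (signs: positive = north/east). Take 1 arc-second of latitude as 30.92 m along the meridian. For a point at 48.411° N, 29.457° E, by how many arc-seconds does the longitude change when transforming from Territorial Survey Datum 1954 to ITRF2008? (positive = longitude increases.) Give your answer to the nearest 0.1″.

Δλ = -8.0″

At latitude 48.411°, cos φ = 0.663783.
1″ of longitude at this latitude = 30.92 × cos φ = 20.5242 m, so Δλ = -165.0 / 20.5242 = -8.039″.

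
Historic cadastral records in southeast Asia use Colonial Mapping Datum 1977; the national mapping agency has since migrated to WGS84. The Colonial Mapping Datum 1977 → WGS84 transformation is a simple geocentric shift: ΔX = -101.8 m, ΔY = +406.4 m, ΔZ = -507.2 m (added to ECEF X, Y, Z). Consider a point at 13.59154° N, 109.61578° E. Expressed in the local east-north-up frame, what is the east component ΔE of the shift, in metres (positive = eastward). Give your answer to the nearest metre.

The local east axis at (φ, λ) is (−sin λ, cos λ, 0), so ΔE = −sin(109.61578°)·(-101.8) + cos(109.61578°)·406.4 = -40.54 m.

ΔE = -41 m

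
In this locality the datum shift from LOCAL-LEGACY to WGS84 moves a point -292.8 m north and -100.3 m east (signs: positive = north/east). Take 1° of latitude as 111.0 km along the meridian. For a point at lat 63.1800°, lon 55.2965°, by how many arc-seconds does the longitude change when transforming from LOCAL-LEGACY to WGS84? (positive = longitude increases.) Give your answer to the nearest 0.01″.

Δλ = -7.21″

At latitude 63.1800°, cos φ = 0.451189.
1° of longitude at this latitude = 111.0 × cos φ = 50.08 km, so Δλ = -100.3 / 50082.0 = -0.0020027° = -7.210″.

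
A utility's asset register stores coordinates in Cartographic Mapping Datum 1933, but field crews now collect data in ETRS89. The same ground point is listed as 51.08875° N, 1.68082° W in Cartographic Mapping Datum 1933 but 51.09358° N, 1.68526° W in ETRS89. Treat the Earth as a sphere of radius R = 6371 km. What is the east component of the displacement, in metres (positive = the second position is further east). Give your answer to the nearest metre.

Δφ = 51.09358° − 51.08875° = +0.00483°; Δλ = -1.68526° − -1.68082° = -0.00444°.
1° along a meridian = πR/180 = 111195 m.
ΔN = Δφ × 111195 = 537.1 m; ΔE = Δλ × 111195 × cos(51.08875°) = -0.00444 × 111195 × 0.628116 = -310.1 m.

ΔE = -310 m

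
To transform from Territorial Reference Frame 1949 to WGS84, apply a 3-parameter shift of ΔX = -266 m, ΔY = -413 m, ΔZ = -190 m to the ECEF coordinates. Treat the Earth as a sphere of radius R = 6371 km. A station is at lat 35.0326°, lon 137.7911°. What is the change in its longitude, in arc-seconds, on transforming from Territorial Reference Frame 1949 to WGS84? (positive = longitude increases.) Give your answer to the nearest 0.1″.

sin φ = 0.574042, cos φ = 0.818826, sin λ = 0.671836, cos λ = -0.740700.
East component: ΔE = −sin λ·ΔX + cos λ·ΔY = −(0.671836)(-266) + (-0.740700)(-413) = 484.62 m.
1° of latitude spans πR/180 = 111195 m; at latitude φ, 1° of longitude spans that × cos φ = 91049.2 m, so Δλ = 484.62 / 91049.2 × 3600 = 19.161″.

Δλ = 19.2″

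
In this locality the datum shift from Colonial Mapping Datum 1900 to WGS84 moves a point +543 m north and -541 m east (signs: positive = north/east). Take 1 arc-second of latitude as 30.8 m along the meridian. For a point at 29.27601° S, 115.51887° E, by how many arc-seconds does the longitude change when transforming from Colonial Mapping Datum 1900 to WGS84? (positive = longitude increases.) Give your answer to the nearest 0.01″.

At latitude -29.27601°, cos φ = 0.872274.
1″ of longitude at this latitude = 30.80 × cos φ = 26.8660 m, so Δλ = -541.0 / 26.8660 = -20.137″.

Δλ = -20.14″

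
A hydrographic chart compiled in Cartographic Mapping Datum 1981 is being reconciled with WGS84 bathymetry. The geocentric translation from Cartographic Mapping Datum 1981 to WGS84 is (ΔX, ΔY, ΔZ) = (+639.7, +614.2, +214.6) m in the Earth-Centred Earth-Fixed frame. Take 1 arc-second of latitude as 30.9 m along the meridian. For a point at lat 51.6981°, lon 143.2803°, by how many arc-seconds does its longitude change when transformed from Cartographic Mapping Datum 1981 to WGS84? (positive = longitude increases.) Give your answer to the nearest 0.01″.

sin φ = 0.784756, cos φ = 0.619805, sin λ = 0.597901, cos λ = -0.801570.
East component: ΔE = −sin λ·ΔX + cos λ·ΔY = −(0.597901)(639.7) + (-0.801570)(614.2) = -874.80 m.
1° of latitude spans 3600 × 30.90 = 111240 m; at latitude φ, 1° of longitude spans that × cos φ = 68947.1 m, so Δλ = -874.80 / 68947.1 × 3600 = -45.677″.

Δλ = -45.68″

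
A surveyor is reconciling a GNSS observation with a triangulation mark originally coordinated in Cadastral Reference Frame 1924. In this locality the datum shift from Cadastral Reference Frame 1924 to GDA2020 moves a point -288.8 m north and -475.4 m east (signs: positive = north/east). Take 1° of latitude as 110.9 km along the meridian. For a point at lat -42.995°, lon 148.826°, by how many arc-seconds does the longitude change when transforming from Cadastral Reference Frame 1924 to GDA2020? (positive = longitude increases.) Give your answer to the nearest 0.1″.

At latitude -42.995°, cos φ = 0.731413.
1° of longitude at this latitude = 110.9 × cos φ = 81.11 km, so Δλ = -475.4 / 81113.7 = -0.0058609° = -21.099″.

Δλ = -21.1″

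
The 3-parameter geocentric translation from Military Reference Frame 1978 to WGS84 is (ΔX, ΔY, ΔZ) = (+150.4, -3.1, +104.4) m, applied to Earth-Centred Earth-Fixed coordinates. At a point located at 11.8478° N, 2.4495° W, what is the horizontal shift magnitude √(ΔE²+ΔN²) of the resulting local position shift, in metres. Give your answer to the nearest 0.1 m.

At φ = 11.8478°, λ = -2.4495°: sin φ = 0.205313, cos φ = 0.978696, sin λ = -0.042739, cos λ = 0.999086.
ΔE = −sin λ·ΔX + cos λ·ΔY = −(-0.042739)·(150.4) + (0.999086)·(-3.1) = 3.33 m.
ΔN = −sin φ cos λ·ΔX − sin φ sin λ·ΔY + cos φ·ΔZ = −(0.205313)(0.999086)(150.4) − (0.205313)(-0.042739)(-3.1) + (0.978696)(104.4) = 71.30 m.
Horizontal magnitude = √(ΔE² + ΔN²) = √(3.33² + 71.30²) = 71.38 m.

71.4 m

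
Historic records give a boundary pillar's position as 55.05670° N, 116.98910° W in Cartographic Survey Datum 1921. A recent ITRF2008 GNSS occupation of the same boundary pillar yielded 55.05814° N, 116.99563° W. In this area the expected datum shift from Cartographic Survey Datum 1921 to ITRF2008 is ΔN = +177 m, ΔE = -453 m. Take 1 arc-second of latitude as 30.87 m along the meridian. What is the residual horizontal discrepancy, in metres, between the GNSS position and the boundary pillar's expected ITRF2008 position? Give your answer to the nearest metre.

41 m

Observed coordinate differences: Δφ = +0.00144°, Δλ = -0.00653°.
Converting to metres (1° lat = 111132 m, cos φ = 0.572766): observed ΔN = 160.0 m, observed ΔE = -415.7 m.
Subtracting the expected shift leaves a residual of 160.0 − (177) = -17.0 m north and -415.7 − (-453) = 37.3 m east.
Residual distance = √((-17.0)² + 37.3²) = 41.0 m.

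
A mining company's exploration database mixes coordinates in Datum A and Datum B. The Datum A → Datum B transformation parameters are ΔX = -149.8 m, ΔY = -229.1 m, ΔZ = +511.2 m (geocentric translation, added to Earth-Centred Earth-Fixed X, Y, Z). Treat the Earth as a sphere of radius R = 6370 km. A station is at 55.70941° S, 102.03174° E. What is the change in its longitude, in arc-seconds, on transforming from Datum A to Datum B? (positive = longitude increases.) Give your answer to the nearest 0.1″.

sin φ = -0.826191, cos φ = 0.563390, sin λ = 0.978032, cos λ = -0.208454.
East component: ΔE = −sin λ·ΔX + cos λ·ΔY = −(0.978032)(-149.8) + (-0.208454)(-229.1) = 194.27 m.
1° of latitude spans πR/180 = 111177 m; at latitude φ, 1° of longitude spans that × cos φ = 62636.3 m, so Δλ = 194.27 / 62636.3 × 3600 = 11.165″.

Δλ = 11.2″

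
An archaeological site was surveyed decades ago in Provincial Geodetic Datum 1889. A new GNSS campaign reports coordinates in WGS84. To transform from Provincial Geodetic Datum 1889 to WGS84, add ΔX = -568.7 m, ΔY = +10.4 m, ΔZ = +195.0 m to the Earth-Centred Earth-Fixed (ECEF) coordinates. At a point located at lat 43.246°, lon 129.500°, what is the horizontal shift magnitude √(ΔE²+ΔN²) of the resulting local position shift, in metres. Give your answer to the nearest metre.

446 m

The local east axis at (φ, λ) is (−sin λ, cos λ, 0), so ΔE = −sin(129.500°)·(-568.7) + cos(129.500°)·10.4 = 432.21 m.
The local north axis is (−sin φ cos λ, −sin φ sin λ, cos φ), giving ΔN = -247.838 − 5.498 + 142.042 = -111.29 m.
Horizontal magnitude = √(ΔE² + ΔN²) = √(432.21² + (-111.29)²) = 446.31 m.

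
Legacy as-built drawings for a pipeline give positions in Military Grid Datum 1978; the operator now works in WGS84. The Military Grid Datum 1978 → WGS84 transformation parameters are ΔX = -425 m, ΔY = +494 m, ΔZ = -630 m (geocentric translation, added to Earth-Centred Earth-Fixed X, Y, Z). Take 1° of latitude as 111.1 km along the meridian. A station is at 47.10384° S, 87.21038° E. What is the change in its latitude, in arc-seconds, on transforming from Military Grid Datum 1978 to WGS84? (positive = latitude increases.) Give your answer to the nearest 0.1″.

Δφ = -2.7″

sin φ = -0.732589, cos φ = 0.680672, sin λ = 0.998815, cos λ = 0.048669.
North component: ΔN = −sin φ cos λ·ΔX − sin φ sin λ·ΔY + cos φ·ΔZ = −(-0.732589)(0.048669)(-425) − (-0.732589)(0.998815)(494) + (0.680672)(-630) = -82.51 m.
1° of latitude spans 111100 m, so Δφ = -82.51 / 111100 × 3600 = -2.673″.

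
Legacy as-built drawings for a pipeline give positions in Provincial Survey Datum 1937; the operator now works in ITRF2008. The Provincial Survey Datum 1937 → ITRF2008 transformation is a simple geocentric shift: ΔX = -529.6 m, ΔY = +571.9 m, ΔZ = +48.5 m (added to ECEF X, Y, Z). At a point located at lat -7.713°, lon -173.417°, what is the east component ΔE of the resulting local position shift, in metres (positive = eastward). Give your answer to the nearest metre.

The local east axis at (φ, λ) is (−sin λ, cos λ, 0), so ΔE = −sin(-173.417°)·(-529.6) + cos(-173.417°)·571.9 = -628.84 m.

ΔE = -629 m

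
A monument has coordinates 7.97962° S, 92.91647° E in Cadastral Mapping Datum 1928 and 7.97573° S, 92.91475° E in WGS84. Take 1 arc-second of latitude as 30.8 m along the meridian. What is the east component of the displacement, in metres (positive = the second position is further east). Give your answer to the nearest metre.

Δφ = -7.97573° − -7.97962° = +0.00389°; Δλ = 92.91475° − 92.91647° = -0.00172°.
1° of latitude = 3600 × 30.80 = 110880 m.
ΔN = Δφ × 110880 = 431.3 m; ΔE = Δλ × 110880 × cos(-7.97962°) = -0.00172 × 110880 × 0.990318 = -188.9 m.

ΔE = -189 m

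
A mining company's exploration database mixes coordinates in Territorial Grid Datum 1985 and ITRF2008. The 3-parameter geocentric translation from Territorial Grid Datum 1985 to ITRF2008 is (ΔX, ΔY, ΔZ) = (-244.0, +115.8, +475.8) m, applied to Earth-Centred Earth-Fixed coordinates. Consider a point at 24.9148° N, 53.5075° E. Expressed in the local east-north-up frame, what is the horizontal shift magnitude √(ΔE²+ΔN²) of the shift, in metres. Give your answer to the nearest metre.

525 m

The local east axis at (φ, λ) is (−sin λ, cos λ, 0), so ΔE = −sin(53.5075°)·(-244.0) + cos(53.5075°)·115.8 = 265.03 m.
The local north axis is (−sin φ cos λ, −sin φ sin λ, cos φ), giving ΔN = 61.131 − 39.218 + 431.520 = 453.43 m.
Horizontal magnitude = √(ΔE² + ΔN²) = √(265.03² + 453.43²) = 525.21 m.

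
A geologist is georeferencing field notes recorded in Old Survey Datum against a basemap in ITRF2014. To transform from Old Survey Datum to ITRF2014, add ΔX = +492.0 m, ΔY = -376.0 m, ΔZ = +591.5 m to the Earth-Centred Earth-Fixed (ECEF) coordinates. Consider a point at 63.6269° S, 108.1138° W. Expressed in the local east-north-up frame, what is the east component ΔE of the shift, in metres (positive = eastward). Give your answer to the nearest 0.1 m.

ΔE = 584.5 m

At φ = -63.6269°, λ = -108.1138°: sin φ = -0.895920, cos φ = 0.444215, sin λ = -0.950441, cos λ = -0.310905.
ΔE = −sin λ·ΔX + cos λ·ΔY = −(-0.950441)·(492.0) + (-0.310905)·(-376.0) = 584.52 m.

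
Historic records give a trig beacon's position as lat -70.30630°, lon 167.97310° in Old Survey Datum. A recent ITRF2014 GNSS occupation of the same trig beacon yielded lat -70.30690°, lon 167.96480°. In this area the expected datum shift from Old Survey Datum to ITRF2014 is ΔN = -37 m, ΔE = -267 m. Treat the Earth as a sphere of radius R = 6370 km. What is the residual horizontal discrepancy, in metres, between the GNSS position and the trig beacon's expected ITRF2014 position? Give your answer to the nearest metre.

Observed coordinate differences: Δφ = -0.00060°, Δλ = -0.00830°.
Converting to metres (1° lat = 111177 m, cos φ = 0.336992): observed ΔN = -66.7 m, observed ΔE = -311.0 m.
Subtracting the expected shift leaves a residual of -66.7 − (-37) = -29.7 m north and -311.0 − (-267) = -44.0 m east.
Residual distance = √((-29.7)² + (-44.0)²) = 53.1 m.

53 m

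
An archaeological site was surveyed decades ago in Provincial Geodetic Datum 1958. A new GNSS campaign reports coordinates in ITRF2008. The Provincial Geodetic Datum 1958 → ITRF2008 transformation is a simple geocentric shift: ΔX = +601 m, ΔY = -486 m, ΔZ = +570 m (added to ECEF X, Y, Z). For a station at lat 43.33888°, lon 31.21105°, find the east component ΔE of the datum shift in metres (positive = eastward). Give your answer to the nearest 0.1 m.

The local east axis at (φ, λ) is (−sin λ, cos λ, 0), so ΔE = −sin(31.21105°)·601 + cos(31.21105°)·(-486) = -727.09 m.

ΔE = -727.1 m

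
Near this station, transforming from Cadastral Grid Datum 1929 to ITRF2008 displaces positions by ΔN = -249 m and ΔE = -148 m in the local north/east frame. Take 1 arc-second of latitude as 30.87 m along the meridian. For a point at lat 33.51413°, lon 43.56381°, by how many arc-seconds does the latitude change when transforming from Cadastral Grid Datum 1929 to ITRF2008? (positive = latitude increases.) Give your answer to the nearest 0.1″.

Δφ = -8.1″

1″ of latitude = 30.87 m, so Δφ = -249.0 / 30.87 = -8.066″.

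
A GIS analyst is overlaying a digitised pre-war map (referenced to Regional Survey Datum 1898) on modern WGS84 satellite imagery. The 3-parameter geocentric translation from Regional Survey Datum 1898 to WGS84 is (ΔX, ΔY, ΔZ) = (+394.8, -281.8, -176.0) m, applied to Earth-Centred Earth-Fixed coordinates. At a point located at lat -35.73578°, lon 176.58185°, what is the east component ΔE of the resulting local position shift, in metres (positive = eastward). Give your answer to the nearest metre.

At φ = -35.73578°, λ = 176.58185°: sin φ = -0.584048, cos φ = 0.811719, sin λ = 0.059623, cos λ = -0.998221.
ΔE = −sin λ·ΔX + cos λ·ΔY = −(0.059623)·(394.8) + (-0.998221)·(-281.8) = 257.76 m.

ΔE = 258 m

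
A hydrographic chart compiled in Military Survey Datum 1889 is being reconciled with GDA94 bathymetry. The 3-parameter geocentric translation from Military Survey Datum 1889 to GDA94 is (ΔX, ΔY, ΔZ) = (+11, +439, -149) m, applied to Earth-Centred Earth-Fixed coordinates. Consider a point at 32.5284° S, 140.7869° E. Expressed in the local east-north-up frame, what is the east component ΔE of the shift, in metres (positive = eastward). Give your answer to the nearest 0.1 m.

At φ = -32.5284°, λ = 140.7869°: sin φ = -0.537718, cos φ = 0.843125, sin λ = 0.632206, cos λ = -0.774800.
ΔE = −sin λ·ΔX + cos λ·ΔY = −(0.632206)·(11) + (-0.774800)·(439) = -347.09 m.

ΔE = -347.1 m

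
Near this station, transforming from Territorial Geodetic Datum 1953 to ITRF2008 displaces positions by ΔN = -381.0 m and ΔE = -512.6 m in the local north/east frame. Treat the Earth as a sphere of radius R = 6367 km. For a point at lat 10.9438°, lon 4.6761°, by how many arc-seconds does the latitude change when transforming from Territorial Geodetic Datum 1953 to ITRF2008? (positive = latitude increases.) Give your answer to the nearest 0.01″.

Δφ = -12.34″

On a sphere of radius R, 1 rad of latitude = R, so Δφ = ΔN / R = -381.0 / 6367000 = -5.9840e-05 rad = -12.343″.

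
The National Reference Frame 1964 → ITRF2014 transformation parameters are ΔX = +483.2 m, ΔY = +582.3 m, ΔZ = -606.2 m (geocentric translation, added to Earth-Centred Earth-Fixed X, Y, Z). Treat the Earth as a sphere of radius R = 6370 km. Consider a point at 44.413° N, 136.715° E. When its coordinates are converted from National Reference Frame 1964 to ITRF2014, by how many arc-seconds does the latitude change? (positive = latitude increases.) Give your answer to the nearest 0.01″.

Δφ = -15.10″

sin φ = 0.699825, cos φ = 0.714314, sin λ = 0.685628, cos λ = -0.727952.
North component: ΔN = −sin φ cos λ·ΔX − sin φ sin λ·ΔY + cos φ·ΔZ = −(0.699825)(-0.727952)(483.2) − (0.699825)(0.685628)(582.3) + (0.714314)(-606.2) = -466.25 m.
1° of latitude spans πR/180 = 111177 m, so Δφ = -466.25 / 111177 × 3600 = -15.098″.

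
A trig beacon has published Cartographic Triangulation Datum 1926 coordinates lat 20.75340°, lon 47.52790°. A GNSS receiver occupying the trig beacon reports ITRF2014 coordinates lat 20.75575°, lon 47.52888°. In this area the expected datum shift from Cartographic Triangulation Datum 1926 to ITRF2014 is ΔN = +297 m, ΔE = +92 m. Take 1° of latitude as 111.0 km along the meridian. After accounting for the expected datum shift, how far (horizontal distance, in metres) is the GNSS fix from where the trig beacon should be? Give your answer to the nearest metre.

Observed coordinate differences: Δφ = +0.00235°, Δλ = +0.00098°.
Converting to metres (1° lat = 111000 m, cos φ = 0.935114): observed ΔN = 260.8 m, observed ΔE = 101.7 m.
Subtracting the expected shift leaves a residual of 260.8 − (297) = -36.2 m north and 101.7 − (92) = 9.7 m east.
Residual distance = √((-36.2)² + 9.7²) = 37.4 m.

37 m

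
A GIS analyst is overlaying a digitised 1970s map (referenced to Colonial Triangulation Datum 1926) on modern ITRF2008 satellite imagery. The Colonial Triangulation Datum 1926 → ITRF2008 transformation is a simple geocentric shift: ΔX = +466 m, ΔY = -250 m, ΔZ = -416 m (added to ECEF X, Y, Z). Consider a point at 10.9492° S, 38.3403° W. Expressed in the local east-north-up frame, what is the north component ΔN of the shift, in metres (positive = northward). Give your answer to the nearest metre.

ΔN = -310 m

The local north axis is (−sin φ cos λ, −sin φ sin λ, cos φ), giving ΔN = 69.423 + 29.456 − 408.427 = -309.55 m.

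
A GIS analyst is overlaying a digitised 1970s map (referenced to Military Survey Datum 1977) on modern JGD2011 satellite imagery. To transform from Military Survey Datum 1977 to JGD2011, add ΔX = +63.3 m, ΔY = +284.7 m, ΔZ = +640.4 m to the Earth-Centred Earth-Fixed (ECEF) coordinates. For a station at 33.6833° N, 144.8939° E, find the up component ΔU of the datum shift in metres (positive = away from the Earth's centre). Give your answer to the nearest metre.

ΔU = 448 m

At φ = 33.6833°, λ = 144.8939°: sin φ = 0.554602, cos φ = 0.832116, sin λ = 0.575092, cos λ = -0.818088.
ΔU = cos φ cos λ·ΔX + cos φ sin λ·ΔY + sin φ·ΔZ = (0.832116)(-0.818088)(63.3) + (0.832116)(0.575092)(284.7) + (0.554602)(640.4) = 448.32 m.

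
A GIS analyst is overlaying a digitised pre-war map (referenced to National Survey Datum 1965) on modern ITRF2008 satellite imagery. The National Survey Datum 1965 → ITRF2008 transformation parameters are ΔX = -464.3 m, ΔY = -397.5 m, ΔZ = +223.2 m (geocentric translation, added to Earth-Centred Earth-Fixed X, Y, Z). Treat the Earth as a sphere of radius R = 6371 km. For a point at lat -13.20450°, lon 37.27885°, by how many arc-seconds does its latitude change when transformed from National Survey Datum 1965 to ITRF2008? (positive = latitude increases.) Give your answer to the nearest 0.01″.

Δφ = 2.52″

sin φ = -0.228427, cos φ = 0.973561, sin λ = 0.605695, cos λ = 0.795697.
North component: ΔN = −sin φ cos λ·ΔX − sin φ sin λ·ΔY + cos φ·ΔZ = −(-0.228427)(0.795697)(-464.3) − (-0.228427)(0.605695)(-397.5) + (0.973561)(223.2) = 77.91 m.
1° of latitude spans πR/180 = 111195 m, so Δφ = 77.91 / 111195 × 3600 = 2.522″.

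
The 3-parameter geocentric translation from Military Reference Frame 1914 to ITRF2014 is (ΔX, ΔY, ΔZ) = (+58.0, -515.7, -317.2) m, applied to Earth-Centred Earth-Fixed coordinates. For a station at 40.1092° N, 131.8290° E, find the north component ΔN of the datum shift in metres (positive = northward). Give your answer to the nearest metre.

At φ = 40.1092°, λ = 131.8290°: sin φ = 0.644246, cos φ = 0.764818, sin λ = 0.745139, cos λ = -0.666910.
ΔN = −sin φ cos λ·ΔX − sin φ sin λ·ΔY + cos φ·ΔZ = −(0.644246)(-0.666910)(58.0) − (0.644246)(0.745139)(-515.7) + (0.764818)(-317.2) = 29.88 m.

ΔN = 30 m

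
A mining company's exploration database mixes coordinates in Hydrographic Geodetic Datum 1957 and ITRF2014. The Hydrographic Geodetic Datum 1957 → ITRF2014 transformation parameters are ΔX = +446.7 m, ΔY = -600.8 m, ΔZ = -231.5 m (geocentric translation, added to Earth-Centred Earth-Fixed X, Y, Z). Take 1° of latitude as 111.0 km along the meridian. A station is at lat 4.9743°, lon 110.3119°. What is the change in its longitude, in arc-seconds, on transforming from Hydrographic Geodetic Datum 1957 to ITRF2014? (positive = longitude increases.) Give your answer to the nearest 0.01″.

sin φ = 0.086709, cos φ = 0.996234, sin λ = 0.937817, cos λ = -0.347130.
East component: ΔE = −sin λ·ΔX + cos λ·ΔY = −(0.937817)(446.7) + (-0.347130)(-600.8) = -210.37 m.
1° of latitude spans 111000 m; at latitude φ, 1° of longitude spans that × cos φ = 110581.9 m, so Δλ = -210.37 / 110581.9 × 3600 = -6.849″.

Δλ = -6.85″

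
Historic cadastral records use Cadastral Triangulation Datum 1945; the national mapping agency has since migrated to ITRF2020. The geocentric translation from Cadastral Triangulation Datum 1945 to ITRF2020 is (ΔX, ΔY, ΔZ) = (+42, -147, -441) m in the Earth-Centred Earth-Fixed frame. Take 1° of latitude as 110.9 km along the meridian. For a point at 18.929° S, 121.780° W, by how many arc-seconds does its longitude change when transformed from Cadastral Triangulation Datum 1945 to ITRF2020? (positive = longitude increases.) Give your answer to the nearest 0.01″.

sin φ = -0.324396, cos φ = 0.945921, sin λ = -0.850077, cos λ = -0.526659.
East component: ΔE = −sin λ·ΔX + cos λ·ΔY = −(-0.850077)(42) + (-0.526659)(-147) = 113.12 m.
1° of latitude spans 110900 m; at latitude φ, 1° of longitude spans that × cos φ = 104902.7 m, so Δλ = 113.12 / 104902.7 × 3600 = 3.882″.

Δλ = 3.88″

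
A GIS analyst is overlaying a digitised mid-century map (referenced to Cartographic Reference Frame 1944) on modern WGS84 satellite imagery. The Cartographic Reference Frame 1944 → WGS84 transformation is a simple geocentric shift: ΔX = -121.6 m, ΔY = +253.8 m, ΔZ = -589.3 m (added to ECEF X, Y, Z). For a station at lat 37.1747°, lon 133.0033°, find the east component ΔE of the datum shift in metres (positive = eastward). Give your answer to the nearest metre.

The local east axis at (φ, λ) is (−sin λ, cos λ, 0), so ΔE = −sin(133.0033°)·(-121.6) + cos(133.0033°)·253.8 = -84.17 m.

ΔE = -84 m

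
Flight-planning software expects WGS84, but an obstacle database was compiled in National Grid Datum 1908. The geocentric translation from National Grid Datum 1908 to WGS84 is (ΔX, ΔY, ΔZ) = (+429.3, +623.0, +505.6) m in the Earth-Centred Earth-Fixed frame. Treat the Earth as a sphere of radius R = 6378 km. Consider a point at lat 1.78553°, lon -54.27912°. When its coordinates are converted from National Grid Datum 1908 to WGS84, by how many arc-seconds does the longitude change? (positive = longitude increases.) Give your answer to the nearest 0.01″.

Δλ = 23.05″

sin φ = 0.031158, cos φ = 0.999514, sin λ = -0.811871, cos λ = 0.583837.
East component: ΔE = −sin λ·ΔX + cos λ·ΔY = −(-0.811871)(429.3) + (0.583837)(623.0) = 712.27 m.
1° of latitude spans πR/180 = 111317 m; at latitude φ, 1° of longitude spans that × cos φ = 111263.1 m, so Δλ = 712.27 / 111263.1 × 3600 = 23.046″.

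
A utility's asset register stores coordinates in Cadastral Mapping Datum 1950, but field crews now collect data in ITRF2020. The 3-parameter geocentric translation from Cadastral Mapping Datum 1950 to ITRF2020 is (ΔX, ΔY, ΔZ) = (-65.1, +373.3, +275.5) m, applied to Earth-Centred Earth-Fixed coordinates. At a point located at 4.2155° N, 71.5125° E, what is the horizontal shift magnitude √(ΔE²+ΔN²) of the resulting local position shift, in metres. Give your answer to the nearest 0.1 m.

308.3 m

At φ = 4.2155°, λ = 71.5125°: sin φ = 0.073508, cos φ = 0.997295, sin λ = 0.948393, cos λ = 0.317098.
ΔE = −sin λ·ΔX + cos λ·ΔY = −(0.948393)·(-65.1) + (0.317098)·(373.3) = 180.11 m.
ΔN = −sin φ cos λ·ΔX − sin φ sin λ·ΔY + cos φ·ΔZ = −(0.073508)(0.317098)(-65.1) − (0.073508)(0.948393)(373.3) + (0.997295)(275.5) = 250.25 m.
Horizontal magnitude = √(ΔE² + ΔN²) = √(180.11² + 250.25²) = 308.33 m.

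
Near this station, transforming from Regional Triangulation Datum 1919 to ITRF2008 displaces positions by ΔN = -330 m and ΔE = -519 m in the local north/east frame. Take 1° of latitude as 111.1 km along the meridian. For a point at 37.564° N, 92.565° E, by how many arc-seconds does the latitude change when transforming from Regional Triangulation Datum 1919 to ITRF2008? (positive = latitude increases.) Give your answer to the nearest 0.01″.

1° of latitude = 111.1 km, so Δφ = -330.0 / 111100 = -0.0029703° = -10.693″.

Δφ = -10.69″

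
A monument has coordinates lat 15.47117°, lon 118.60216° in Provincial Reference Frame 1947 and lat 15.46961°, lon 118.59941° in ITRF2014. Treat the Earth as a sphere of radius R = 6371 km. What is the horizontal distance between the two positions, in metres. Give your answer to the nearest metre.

Δφ = 15.46961° − 15.47117° = -0.00156°; Δλ = 118.59941° − 118.60216° = -0.00275°.
1° along a meridian = πR/180 = 111195 m.
ΔN = Δφ × 111195 = -173.5 m; ΔE = Δλ × 111195 × cos(15.47117°) = -0.00275 × 111195 × 0.963765 = -294.7 m.
Distance = √(ΔE² + ΔN²) = √((-294.7)² + (-173.5)²) = 342.0 m.

342 m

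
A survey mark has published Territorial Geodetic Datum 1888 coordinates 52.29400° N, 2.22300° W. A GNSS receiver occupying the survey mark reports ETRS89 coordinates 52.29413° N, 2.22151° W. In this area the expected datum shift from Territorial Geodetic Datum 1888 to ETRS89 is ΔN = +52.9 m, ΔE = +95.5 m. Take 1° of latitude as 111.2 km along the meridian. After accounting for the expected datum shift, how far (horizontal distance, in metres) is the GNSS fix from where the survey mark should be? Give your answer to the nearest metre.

39 m

Observed coordinate differences: Δφ = +0.00013°, Δλ = +0.00149°.
Converting to metres (1° lat = 111200 m, cos φ = 0.611610): observed ΔN = 14.5 m, observed ΔE = 101.3 m.
Subtracting the expected shift leaves a residual of 14.5 − (52.9) = -38.4 m north and 101.3 − (95.5) = 5.8 m east.
Residual distance = √((-38.4)² + 5.8²) = 38.9 m.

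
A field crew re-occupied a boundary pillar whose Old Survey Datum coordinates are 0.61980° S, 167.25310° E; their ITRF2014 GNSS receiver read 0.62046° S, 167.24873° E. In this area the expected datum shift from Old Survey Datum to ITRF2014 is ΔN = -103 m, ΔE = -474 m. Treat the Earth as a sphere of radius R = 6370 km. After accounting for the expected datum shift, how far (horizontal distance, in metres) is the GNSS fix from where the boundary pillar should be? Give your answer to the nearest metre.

32 m

Observed coordinate differences: Δφ = -0.00066°, Δλ = -0.00437°.
Converting to metres (1° lat = 111177 m, cos φ = 0.999941): observed ΔN = -73.4 m, observed ΔE = -485.8 m.
Subtracting the expected shift leaves a residual of -73.4 − (-103) = 29.6 m north and -485.8 − (-474) = -11.8 m east.
Residual distance = √(29.6² + (-11.8)²) = 31.9 m.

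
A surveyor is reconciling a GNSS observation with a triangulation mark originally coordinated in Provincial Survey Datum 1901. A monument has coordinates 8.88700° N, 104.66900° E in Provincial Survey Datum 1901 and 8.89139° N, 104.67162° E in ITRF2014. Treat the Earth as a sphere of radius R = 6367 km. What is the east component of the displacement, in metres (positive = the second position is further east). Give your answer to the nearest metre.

Δφ = 8.89139° − 8.88700° = +0.00439°; Δλ = 104.67162° − 104.66900° = +0.00262°.
1° along a meridian = πR/180 = 111125 m.
ΔN = Δφ × 111125 = 487.8 m; ΔE = Δλ × 111125 × cos(8.88700°) = +0.00262 × 111125 × 0.987995 = 287.7 m.

ΔE = 288 m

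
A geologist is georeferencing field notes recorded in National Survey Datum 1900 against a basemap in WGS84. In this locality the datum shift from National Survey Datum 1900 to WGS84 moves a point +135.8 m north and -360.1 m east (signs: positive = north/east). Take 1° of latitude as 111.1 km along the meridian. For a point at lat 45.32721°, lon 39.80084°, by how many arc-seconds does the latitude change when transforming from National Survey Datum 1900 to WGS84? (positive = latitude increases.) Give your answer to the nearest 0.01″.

Δφ = 4.40″

1° of latitude = 111.1 km, so Δφ = 135.8 / 111100 = 0.0012223° = 4.400″.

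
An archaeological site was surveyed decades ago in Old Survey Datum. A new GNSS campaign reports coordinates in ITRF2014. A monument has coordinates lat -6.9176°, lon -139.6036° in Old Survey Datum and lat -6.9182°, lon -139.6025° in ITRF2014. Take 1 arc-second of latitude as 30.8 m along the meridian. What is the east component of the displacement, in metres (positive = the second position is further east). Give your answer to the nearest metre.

ΔE = 121 m

Δφ = -6.9182° − -6.9176° = -0.0006°; Δλ = -139.6025° − -139.6036° = +0.0011°.
1° of latitude = 3600 × 30.80 = 110880 m.
ΔN = Δφ × 110880 = -66.5 m; ΔE = Δλ × 110880 × cos(-6.9176°) = +0.0011 × 110880 × 0.992720 = 121.1 m.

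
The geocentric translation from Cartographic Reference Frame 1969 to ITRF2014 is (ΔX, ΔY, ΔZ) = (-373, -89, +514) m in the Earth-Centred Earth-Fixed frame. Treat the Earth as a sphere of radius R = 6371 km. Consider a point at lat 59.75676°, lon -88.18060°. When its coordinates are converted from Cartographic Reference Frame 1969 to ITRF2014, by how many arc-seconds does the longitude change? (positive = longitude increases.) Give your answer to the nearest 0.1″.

sin φ = 0.863895, cos φ = 0.503672, sin λ = -0.999496, cos λ = 0.031749.
East component: ΔE = −sin λ·ΔX + cos λ·ΔY = −(-0.999496)(-373) + (0.031749)(-89) = -375.64 m.
1° of latitude spans πR/180 = 111195 m; at latitude φ, 1° of longitude spans that × cos φ = 56005.8 m, so Δλ = -375.64 / 56005.8 × 3600 = -24.146″.

Δλ = -24.1″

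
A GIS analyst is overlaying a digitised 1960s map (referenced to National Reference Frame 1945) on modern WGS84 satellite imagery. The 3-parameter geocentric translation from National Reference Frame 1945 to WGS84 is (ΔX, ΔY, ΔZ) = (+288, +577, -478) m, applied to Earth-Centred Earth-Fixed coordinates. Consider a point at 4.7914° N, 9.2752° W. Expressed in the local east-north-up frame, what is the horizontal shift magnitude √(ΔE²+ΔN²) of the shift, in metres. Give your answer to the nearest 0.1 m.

788.5 m

At φ = 4.7914°, λ = -9.2752°: sin φ = 0.083528, cos φ = 0.996505, sin λ = -0.161177, cos λ = 0.986926.
ΔE = −sin λ·ΔX + cos λ·ΔY = −(-0.161177)·(288) + (0.986926)·(577) = 615.87 m.
ΔN = −sin φ cos λ·ΔX − sin φ sin λ·ΔY + cos φ·ΔZ = −(0.083528)(0.986926)(288) − (0.083528)(-0.161177)(577) + (0.996505)(-478) = -492.30 m.
Horizontal magnitude = √(ΔE² + ΔN²) = √(615.87² + (-492.30)²) = 788.46 m.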